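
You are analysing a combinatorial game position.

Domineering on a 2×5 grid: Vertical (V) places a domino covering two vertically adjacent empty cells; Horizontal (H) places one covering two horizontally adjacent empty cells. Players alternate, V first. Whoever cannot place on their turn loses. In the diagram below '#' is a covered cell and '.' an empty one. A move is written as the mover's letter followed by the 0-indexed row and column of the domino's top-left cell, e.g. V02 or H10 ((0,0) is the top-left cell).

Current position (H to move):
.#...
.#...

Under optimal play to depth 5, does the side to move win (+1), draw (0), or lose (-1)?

value(.#.../.#..., H) = -1

[.#.../.#...] H move#1: H02:-1/.###./.#...*, H03:-1/.#.##/.#..., H12:-1/.#.../.###., H13:-1/.#.../.#.##
[.###./.#...] V move#2: V00:-1/####./##..., V04:+1/.####/.#..#*
[.####/.#..#] H move#3: H12:-1/.####/.####*
[.####/.####] V move#4: V00:+1/#####/#####*
[#####/#####] end (terminal -1, H#5); searched .#.../.#... to 5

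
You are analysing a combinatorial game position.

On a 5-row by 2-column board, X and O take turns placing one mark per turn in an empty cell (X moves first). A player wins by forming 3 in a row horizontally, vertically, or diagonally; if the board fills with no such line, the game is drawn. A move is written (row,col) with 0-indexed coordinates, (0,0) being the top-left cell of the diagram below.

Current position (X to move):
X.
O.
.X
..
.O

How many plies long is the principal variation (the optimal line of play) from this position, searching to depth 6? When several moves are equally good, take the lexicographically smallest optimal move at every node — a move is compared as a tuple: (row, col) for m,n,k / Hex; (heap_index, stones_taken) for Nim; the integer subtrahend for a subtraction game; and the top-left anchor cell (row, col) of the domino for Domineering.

ply 1, X at X./O./.X/../.O | (0,1)=+0→XX/O./.X/../.O; (1,1)=+1→X./OX/.X/../.O*; (2,0)=+0→X./O./XX/../.O; (3,0)=+0→X./O./.X/X./.O; (3,1)=+0→X./O./.X/.X/.O; (4,0)=+0→X./O./.X/../XO
ply 2, O at X./OX/.X/../.O | (0,1)=-1→XO/OX/.X/../.O*; (2,0)=-1→X./OX/OX/../.O; (3,0)=-1→X./OX/.X/O./.O; (3,1)=-1→X./OX/.X/.O/.O; (4,0)=-1→X./OX/.X/../OO
ply 3, X at XO/OX/.X/../.O | (2,0)=+0→XO/OX/XX/../.O; (3,0)=+0→XO/OX/.X/X./.O; (3,1)=+1→XO/OX/.X/.X/.O*; (4,0)=+0→XO/OX/.X/../XO
ply 4: XO/OX/.X/.X/.O is terminal -1 (O); from X./O./.X/../.O depth 6

PV length from [X./O./.X/../.O]: 3 plies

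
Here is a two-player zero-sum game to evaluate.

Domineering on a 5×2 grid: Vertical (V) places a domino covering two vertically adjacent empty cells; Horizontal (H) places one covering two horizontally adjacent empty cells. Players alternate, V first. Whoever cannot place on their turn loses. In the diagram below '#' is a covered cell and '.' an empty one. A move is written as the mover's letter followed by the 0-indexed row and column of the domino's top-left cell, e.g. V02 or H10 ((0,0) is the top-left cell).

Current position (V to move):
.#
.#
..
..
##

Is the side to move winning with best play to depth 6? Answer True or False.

ply 1, V at .#/.#/../../## | V00=-1→##/##/../../##; V10=-1→.#/##/#./../##; V20=+1→.#/.#/#./#./##*; V21=+1→.#/.#/.#/.#/##
ply 2: .#/.#/#./#./## is terminal -1 (H); from .#/.#/../../## depth 6

V winning at [.#/.#/../../##]: True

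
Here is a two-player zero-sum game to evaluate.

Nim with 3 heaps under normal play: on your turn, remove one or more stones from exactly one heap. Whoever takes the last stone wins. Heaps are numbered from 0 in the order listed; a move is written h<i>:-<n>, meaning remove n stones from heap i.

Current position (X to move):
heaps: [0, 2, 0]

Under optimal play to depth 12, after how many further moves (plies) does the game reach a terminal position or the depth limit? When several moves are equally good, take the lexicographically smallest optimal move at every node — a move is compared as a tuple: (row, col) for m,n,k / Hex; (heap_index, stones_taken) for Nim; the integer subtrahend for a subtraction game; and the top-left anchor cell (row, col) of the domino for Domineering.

p1 X@[(0,2,0)]: h1:-1[(0,1,0)]-1 h1:-2[(0,0,0)]+1*
p2 O@[(0,0,0)] terminal -1; root [(0,2,0)] d12

PV length from [(0,2,0)]: 1 ply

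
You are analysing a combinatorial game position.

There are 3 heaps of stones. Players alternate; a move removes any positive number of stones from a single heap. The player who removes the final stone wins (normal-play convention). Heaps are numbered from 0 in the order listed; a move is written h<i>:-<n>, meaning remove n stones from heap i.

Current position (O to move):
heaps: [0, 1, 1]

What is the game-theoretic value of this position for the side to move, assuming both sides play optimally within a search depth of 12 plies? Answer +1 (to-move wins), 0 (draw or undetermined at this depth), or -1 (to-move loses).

ply 1, O at (0,1,1) | h1:-1=-1→(0,0,1)*; h2:-1=-1→(0,1,0)
ply 2, X at (0,0,1) | h2:-1=+1→(0,0,0)*
ply 3: (0,0,0) is terminal -1 (O); from (0,1,1) depth 12

value((0,1,1), O) = -1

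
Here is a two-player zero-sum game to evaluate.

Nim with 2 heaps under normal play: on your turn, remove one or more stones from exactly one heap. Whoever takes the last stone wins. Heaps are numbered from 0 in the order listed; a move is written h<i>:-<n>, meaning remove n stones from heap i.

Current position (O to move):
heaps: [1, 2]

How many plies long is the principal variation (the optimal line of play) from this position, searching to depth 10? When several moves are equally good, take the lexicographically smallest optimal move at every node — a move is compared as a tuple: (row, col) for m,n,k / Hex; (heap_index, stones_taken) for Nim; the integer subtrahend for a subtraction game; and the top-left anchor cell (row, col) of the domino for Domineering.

ply 1, O at (1,2) | h0:-1=-1→(0,2); h1:-1=+1→(1,1)*; h1:-2=-1→(1,0)
ply 2, X at (1,1) | h0:-1=-1→(0,1)*; h1:-1=-1→(1,0)
ply 3, O at (0,1) | h1:-1=+1→(0,0)*
ply 4: (0,0) is terminal -1 (X); from (1,2) depth 10

PV length from [(1,2)]: 3 plies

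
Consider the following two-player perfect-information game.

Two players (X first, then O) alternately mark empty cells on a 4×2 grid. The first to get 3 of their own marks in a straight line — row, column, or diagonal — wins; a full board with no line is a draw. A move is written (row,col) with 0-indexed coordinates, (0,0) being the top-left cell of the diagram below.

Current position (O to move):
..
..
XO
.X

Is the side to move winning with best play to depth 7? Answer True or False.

ply 1, O at ../../XO/.X | (0,0)=+0→O./../XO/.X*; (0,1)=+0→.O/../XO/.X; (1,0)=+0→../O./XO/.X; (1,1)=+0→../.O/XO/.X; (3,0)=+0→../../XO/OX
ply 2, X at O./../XO/.X | (0,1)=+0→OX/../XO/.X*; (1,0)=+0→O./X./XO/.X; (1,1)=+0→O./.X/XO/.X; (3,0)=+0→O./../XO/XX
ply 3, O at OX/../XO/.X | (1,0)=+0→OX/O./XO/.X*; (1,1)=+0→OX/.O/XO/.X; (3,0)=+0→OX/../XO/OX
ply 4, X at OX/O./XO/.X | (1,1)=+0→OX/OX/XO/.X*; (3,0)=+0→OX/O./XO/XX
ply 5, O at OX/OX/XO/.X | (3,0)=+0→OX/OX/XO/OX*
ply 6: OX/OX/XO/OX is terminal +0 (X); from ../../XO/.X depth 7

O winning at [../../XO/.X]: False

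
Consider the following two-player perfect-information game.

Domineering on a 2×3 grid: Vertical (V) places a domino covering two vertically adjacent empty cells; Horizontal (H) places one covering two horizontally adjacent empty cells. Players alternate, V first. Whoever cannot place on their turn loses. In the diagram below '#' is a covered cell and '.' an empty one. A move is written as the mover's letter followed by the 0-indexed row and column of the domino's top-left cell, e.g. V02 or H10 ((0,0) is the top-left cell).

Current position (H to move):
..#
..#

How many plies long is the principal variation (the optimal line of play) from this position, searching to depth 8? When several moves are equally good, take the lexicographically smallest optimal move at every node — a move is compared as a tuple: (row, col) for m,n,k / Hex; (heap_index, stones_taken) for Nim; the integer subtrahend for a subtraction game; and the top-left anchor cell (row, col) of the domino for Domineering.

[..#/..#] H move#1: H00:+1/###/..#*, H10:+1/..#/###
[###/..#] end (terminal -1, V#2); searched ..#/..# to 8

PV length from [..#/..#]: 1 ply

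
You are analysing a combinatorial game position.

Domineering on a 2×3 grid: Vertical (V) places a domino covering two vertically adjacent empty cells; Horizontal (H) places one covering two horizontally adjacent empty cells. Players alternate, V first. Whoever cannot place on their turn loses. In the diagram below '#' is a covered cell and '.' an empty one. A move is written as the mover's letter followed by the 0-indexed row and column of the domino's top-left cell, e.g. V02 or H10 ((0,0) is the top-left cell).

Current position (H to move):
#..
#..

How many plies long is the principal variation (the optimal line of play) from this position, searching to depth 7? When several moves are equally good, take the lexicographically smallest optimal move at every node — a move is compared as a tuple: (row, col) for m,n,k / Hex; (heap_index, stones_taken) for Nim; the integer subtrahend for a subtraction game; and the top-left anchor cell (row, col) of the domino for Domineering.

[#../#..] H move#1: H01:+1/###/#..*, H11:+1/#../###
[###/#..] end (terminal -1, V#2); searched #../#.. to 7

PV length from [#../#..]: 1 ply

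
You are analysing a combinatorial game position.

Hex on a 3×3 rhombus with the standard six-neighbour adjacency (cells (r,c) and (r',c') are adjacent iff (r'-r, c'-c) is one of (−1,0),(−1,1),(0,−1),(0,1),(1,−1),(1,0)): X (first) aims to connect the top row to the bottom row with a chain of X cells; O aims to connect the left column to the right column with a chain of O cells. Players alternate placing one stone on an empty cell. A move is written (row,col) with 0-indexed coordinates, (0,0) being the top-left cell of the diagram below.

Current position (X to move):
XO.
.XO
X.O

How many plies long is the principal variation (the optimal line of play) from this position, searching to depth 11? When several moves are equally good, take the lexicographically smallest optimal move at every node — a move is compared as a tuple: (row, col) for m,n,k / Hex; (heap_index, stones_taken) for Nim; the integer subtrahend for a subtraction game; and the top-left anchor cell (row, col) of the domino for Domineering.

p1 X@[XO./.XO/X.O]: (0,2)[XOX/.XO/X.O]+1* (1,0)[XO./XXO/X.O]+1 (2,1)[XO./.XO/XXO]+1
p2 O@[XOX/.XO/X.O] terminal -1; root [XO./.XO/X.O] d11

PV length from [XO./.XO/X.O]: 1 ply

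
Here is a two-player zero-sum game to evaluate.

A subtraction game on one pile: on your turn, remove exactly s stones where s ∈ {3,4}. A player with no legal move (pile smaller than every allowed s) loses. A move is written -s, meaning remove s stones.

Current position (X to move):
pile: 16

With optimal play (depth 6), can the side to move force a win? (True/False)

X winning at [16]: False

[16] X move#1: -3:-1/13*, -4:-1/12
[13] O move#2: -3:-1/10, -4:+1/9*
[9] X move#3: -3:-1/6*, -4:-1/5
[6] O move#4: -3:-1/3, -4:+1/2*
[2] end (terminal -1, X#5); searched 16 to 6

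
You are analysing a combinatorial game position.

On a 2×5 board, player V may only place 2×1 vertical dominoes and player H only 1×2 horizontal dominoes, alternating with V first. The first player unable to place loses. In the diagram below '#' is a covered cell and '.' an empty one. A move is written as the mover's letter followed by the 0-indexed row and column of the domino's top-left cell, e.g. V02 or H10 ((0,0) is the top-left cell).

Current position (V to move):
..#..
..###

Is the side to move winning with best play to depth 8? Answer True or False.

V winning at [..#../..###]: True

ply 1, V at ..#../..### | V00=+1→#.#../#.###*; V01=+1→.##../.####
ply 2, H at #.#../#.### | H03=-1→#.###/#.###*
ply 3, V at #.###/#.### | V01=+1→#####/#####*
ply 4: #####/##### is terminal -1 (H); from ..#../..### depth 8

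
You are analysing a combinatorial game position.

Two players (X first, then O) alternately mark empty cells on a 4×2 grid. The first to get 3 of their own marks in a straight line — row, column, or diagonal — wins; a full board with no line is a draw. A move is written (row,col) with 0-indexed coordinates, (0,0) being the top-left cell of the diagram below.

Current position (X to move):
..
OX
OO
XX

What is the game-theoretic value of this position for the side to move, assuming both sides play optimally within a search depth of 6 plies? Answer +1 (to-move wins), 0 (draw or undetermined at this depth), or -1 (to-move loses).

value(../OX/OO/XX, X) = 0

p1 X@[../OX/OO/XX]: (0,0)[X./OX/OO/XX]+0* (0,1)[.X/OX/OO/XX]-1
p2 O@[X./OX/OO/XX]: (0,1)[XO/OX/OO/XX]+0*
p3 X@[XO/OX/OO/XX] terminal +0; root [../OX/OO/XX] d6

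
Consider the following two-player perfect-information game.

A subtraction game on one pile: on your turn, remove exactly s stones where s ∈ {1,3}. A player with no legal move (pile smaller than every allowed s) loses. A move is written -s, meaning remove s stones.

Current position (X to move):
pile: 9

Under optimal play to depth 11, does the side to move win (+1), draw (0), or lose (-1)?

value(9, X) = +1

[9] X move#1: -1:+1/8*, -3:+1/6
[8] O move#2: -1:-1/7*, -3:-1/5
[7] X move#3: -1:+1/6*, -3:+1/4
[6] O move#4: -1:-1/5*, -3:-1/3
[5] X move#5: -1:+1/4*, -3:+1/2
[4] O move#6: -1:-1/3*, -3:-1/1
[3] X move#7: -1:+1/2*, -3:+1/0
[2] O move#8: -1:-1/1*
[1] X move#9: -1:+1/0*
[0] end (terminal -1, O#10); searched 9 to 11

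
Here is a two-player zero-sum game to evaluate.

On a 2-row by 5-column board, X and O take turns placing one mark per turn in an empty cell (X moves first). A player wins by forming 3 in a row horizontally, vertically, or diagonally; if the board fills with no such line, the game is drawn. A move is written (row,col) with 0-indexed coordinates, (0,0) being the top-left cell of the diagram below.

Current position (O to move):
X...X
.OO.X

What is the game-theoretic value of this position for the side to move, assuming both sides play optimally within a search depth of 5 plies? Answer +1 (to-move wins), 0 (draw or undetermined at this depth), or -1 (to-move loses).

value(X...X/.OO.X, O) = +1

[X...X/.OO.X] O move#1: (0,1):+1/XO..X/.OO.X*, (0,2):+1/X.O.X/.OO.X, (0,3):+1/X..OX/.OO.X, (1,0):+1/X...X/OOO.X, (1,3):+1/X...X/.OOOX
[XO..X/.OO.X] X move#2: (0,2):-1/XOX.X/.OO.X*, (0,3):-1/XO.XX/.OO.X, (1,0):-1/XO..X/XOO.X, (1,3):-1/XO..X/.OOXX
[XOX.X/.OO.X] O move#3: (0,3):+1/XOXOX/.OO.X*, (1,0):+1/XOX.X/OOO.X, (1,3):+1/XOX.X/.OOOX
[XOXOX/.OO.X] X move#4: (1,0):-1/XOXOX/XOO.X*, (1,3):-1/XOXOX/.OOXX
[XOXOX/XOO.X] O move#5: (1,3):+1/XOXOX/XOOOX*
[XOXOX/XOOOX] end (terminal -1, X#6); searched X...X/.OO.X to 5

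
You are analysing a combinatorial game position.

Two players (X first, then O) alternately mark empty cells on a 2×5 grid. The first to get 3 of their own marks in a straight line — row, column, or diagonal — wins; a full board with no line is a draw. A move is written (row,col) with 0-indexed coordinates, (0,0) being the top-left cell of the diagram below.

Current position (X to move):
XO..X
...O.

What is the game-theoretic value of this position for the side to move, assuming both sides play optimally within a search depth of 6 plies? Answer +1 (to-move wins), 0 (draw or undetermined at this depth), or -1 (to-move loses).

value(XO..X/...O., X) = 0

[XO..X/...O.] X move#1: (0,2):+0/XOX.X/...O.*, (0,3):+0/XO.XX/...O., (1,0):-1/XO..X/X..O., (1,1):+0/XO..X/.X.O., (1,2):+0/XO..X/..XO., (1,4):+0/XO..X/...OX
[XOX.X/...O.] O move#2: (0,3):+0/XOXOX/...O.*, (1,0):-1/XOX.X/O..O., (1,1):-1/XOX.X/.O.O., (1,2):-1/XOX.X/..OO., (1,4):-1/XOX.X/...OO
[XOXOX/...O.] X move#3: (1,0):-1/XOXOX/X..O., (1,1):+0/XOXOX/.X.O.*, (1,2):+0/XOXOX/..XO., (1,4):+0/XOXOX/...OX
[XOXOX/.X.O.] O move#4: (1,0):+0/XOXOX/OX.O.*, (1,2):+0/XOXOX/.XOO., (1,4):+0/XOXOX/.X.OO
[XOXOX/OX.O.] X move#5: (1,2):+0/XOXOX/OXXO.*, (1,4):+0/XOXOX/OX.OX
[XOXOX/OXXO.] O move#6: (1,4):+0/XOXOX/OXXOO*
[XOXOX/OXXOO] end (terminal +0, X#7); searched XO..X/...O. to 6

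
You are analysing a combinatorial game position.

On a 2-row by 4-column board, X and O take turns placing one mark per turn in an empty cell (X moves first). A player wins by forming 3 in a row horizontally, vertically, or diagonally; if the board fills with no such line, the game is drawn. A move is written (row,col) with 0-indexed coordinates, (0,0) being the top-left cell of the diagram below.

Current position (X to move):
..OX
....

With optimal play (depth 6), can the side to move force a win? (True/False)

p1 X@[..OX/....]: (0,0)[X.OX/....]+0* (0,1)[.XOX/....]+0 (1,0)[..OX/X...]+0 (1,1)[..OX/.X..]+0 (1,2)[..OX/..X.]+0 (1,3)[..OX/...X]+0
p2 O@[X.OX/....]: (0,1)[XOOX/....]+0* (1,0)[X.OX/O...]+0 (1,1)[X.OX/.O..]+0 (1,2)[X.OX/..O.]+0 (1,3)[X.OX/...O]+0
p3 X@[XOOX/....]: (1,0)[XOOX/X...]+0* (1,1)[XOOX/.X..]+0 (1,2)[XOOX/..X.]+0 (1,3)[XOOX/...X]+0
p4 O@[XOOX/X...]: (1,1)[XOOX/XO..]+0* (1,2)[XOOX/X.O.]+0 (1,3)[XOOX/X..O]+0
p5 X@[XOOX/XO..]: (1,2)[XOOX/XOX.]+0* (1,3)[XOOX/XO.X]+0
p6 O@[XOOX/XOX.]: (1,3)[XOOX/XOXO]+0*
p7 X@[XOOX/XOXO] terminal +0; root [..OX/....] d6

X winning at [..OX/....]: False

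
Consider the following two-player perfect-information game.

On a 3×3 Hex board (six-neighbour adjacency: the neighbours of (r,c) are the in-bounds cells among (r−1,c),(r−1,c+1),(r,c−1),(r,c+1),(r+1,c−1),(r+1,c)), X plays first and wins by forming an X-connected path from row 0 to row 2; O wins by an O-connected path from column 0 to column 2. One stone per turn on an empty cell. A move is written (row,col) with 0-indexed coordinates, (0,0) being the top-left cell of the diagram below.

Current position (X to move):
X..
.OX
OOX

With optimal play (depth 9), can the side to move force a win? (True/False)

[X../.OX/OOX] X move#1: (0,1):-1/XX./.OX/OOX, (0,2):+1/X.X/.OX/OOX*, (1,0):-1/X../XOX/OOX
[X.X/.OX/OOX] end (terminal -1, O#2); searched X../.OX/OOX to 9

X winning at [X../.OX/OOX]: True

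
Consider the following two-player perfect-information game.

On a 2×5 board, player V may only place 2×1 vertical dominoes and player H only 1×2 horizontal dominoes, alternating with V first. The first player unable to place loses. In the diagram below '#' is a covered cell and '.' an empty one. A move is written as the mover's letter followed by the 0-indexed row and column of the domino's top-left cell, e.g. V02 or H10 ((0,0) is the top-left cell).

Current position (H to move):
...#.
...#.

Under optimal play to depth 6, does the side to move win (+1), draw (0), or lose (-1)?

value(...#./...#., H) = -1

p1 H@[...#./...#.]: H00[##.#./...#.]-1* H01[.###./...#.]-1 H10[...#./##.#.]-1 H11[...#./.###.]-1
p2 V@[##.#./...#.]: V02[####./..##.]+1* V04[##.##/...##]-1
p3 H@[####./..##.]: H10[####./####.]-1*
p4 V@[####./####.]: V04[#####/#####]+1*
p5 H@[#####/#####] terminal -1; root [...#./...#.] d6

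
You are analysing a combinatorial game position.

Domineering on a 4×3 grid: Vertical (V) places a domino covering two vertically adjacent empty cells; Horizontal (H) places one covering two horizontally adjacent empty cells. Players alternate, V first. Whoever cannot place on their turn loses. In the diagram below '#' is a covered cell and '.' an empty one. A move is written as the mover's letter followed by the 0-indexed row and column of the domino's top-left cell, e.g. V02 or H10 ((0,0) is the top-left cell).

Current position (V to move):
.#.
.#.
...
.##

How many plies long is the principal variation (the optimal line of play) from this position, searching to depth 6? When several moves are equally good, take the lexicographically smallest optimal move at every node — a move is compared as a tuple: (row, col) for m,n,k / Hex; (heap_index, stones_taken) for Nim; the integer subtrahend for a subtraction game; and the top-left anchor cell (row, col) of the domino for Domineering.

PV length from [.#./.#./.../.##]: 3 plies

[.#./.#./.../.##] V move#1: V00:+1/##./##./.../.##*, V02:+1/.##/.##/.../.##, V10:+1/.#./##./#../.##, V12:+1/.#./.##/..#/.##, V20:+1/.#./.#./#../###
[##./##./.../.##] H move#2: H20:-1/##./##./##./.##*, H21:-1/##./##./.##/.##
[##./##./##./.##] V move#3: V02:+1/###/###/##./.##*, V12:+1/##./###/###/.##
[###/###/##./.##] end (terminal -1, H#4); searched .#./.#./.../.## to 6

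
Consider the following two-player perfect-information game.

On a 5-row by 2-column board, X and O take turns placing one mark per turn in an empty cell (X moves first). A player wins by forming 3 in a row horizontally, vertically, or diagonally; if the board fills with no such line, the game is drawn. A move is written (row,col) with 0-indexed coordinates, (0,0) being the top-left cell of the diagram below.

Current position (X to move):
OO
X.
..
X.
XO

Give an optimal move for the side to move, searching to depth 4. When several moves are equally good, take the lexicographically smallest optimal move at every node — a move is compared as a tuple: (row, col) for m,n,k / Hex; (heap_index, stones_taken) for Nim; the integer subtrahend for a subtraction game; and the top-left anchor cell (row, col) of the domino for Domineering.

X's best at [OO/X./../X./XO]: (2,0)

ply 1, X at OO/X./../X./XO | (1,1)=+0→OO/XX/../X./XO; (2,0)=+1→OO/X./X./X./XO*; (2,1)=+0→OO/X./.X/X./XO; (3,1)=+0→OO/X./../XX/XO
ply 2: OO/X./X./X./XO is terminal -1 (O); from OO/X./../X./XO depth 4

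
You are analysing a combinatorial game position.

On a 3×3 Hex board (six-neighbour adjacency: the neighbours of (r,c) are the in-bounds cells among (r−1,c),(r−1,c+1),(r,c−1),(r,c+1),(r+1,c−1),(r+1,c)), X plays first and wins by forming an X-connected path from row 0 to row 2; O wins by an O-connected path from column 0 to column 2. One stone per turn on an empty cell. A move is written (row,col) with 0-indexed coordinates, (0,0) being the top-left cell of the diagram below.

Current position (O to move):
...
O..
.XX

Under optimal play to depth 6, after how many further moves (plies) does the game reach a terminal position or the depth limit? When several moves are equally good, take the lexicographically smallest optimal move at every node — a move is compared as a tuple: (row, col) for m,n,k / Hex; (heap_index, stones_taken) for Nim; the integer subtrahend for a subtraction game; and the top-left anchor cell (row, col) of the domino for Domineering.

ply 1, O at .../O../.XX | (0,0)=-1→O../O../.XX; (0,1)=-1→.O./O../.XX; (0,2)=+1→..O/O../.XX*; (1,1)=+1→.../OO./.XX; (1,2)=-1→.../O.O/.XX; (2,0)=-1→.../O../OXX
ply 2, X at ..O/O../.XX | (0,0)=-1→X.O/O../.XX*; (0,1)=-1→.XO/O../.XX; (1,1)=-1→..O/OX./.XX; (1,2)=-1→..O/O.X/.XX; (2,0)=-1→..O/O../XXX
ply 3, O at X.O/O../.XX | (0,1)=+1→XOO/O../.XX*; (1,1)=+1→X.O/OO./.XX; (1,2)=+1→X.O/O.O/.XX; (2,0)=+1→X.O/O../OXX
ply 4: XOO/O../.XX is terminal -1 (X); from .../O../.XX depth 6

PV length from [.../O../.XX]: 3 plies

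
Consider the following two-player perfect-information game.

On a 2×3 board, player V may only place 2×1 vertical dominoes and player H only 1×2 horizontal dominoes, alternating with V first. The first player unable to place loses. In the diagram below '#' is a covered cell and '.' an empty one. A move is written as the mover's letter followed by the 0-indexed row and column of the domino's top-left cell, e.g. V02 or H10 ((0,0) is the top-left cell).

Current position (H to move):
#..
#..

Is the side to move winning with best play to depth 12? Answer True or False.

H winning at [#../#..]: True

[#../#..] H move#1: H01:+1/###/#..*, H11:+1/#../###
[###/#..] end (terminal -1, V#2); searched #../#.. to 12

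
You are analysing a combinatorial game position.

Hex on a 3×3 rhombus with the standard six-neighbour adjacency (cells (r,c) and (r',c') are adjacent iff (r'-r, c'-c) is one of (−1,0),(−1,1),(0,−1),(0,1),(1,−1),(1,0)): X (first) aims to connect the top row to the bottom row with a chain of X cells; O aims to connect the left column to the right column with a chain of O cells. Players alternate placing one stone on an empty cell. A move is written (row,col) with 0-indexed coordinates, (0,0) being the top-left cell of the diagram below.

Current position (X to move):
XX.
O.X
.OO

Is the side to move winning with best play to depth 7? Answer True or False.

[XX./O.X/.OO] X move#1: (0,2):-1/XXX/O.X/.OO*, (1,1):-1/XX./OXX/.OO, (2,0):-1/XX./O.X/XOO
[XXX/O.X/.OO] O move#2: (1,1):+1/XXX/OOX/.OO*, (2,0):+1/XXX/O.X/OOO
[XXX/OOX/.OO] end (terminal -1, X#3); searched XX./O.X/.OO to 7

X winning at [XX./O.X/.OO]: False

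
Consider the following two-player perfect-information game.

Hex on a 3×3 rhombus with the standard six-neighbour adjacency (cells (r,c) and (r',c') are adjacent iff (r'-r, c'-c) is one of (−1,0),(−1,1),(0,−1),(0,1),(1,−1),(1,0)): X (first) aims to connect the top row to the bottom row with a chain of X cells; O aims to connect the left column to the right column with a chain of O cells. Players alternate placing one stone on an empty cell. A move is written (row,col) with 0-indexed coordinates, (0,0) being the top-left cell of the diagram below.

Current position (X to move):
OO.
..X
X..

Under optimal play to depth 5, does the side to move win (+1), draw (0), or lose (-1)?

[OO./..X/X..] X move#1: (0,2):+1/OOX/..X/X..*, (1,0):-1/OO./X.X/X.., (1,1):-1/OO./.XX/X.., (2,1):-1/OO./..X/XX., (2,2):-1/OO./..X/X.X
[OOX/..X/X..] O move#2: (1,0):-1/OOX/O.X/X..*, (1,1):-1/OOX/.OX/X.., (2,1):-1/OOX/..X/XO., (2,2):-1/OOX/..X/X.O
[OOX/O.X/X..] X move#3: (1,1):+1/OOX/OXX/X..*, (2,1):+1/OOX/O.X/XX., (2,2):+1/OOX/O.X/X.X
[OOX/OXX/X..] end (terminal -1, O#4); searched OO./..X/X.. to 5

value(OO./..X/X.., X) = +1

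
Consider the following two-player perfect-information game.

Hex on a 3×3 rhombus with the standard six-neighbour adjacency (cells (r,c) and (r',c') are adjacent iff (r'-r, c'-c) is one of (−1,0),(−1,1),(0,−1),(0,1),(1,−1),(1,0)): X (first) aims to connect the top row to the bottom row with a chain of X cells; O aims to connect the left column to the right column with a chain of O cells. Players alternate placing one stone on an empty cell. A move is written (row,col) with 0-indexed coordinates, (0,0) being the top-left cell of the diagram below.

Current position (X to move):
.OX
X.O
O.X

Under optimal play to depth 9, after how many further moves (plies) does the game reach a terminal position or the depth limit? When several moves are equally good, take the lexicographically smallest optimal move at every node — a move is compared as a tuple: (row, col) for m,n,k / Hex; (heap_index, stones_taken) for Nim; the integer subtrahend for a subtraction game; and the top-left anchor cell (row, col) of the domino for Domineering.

[.OX/X.O/O.X] X move#1: (0,0):-1/XOX/X.O/O.X*, (1,1):-1/.OX/XXO/O.X, (2,1):-1/.OX/X.O/OXX
[XOX/X.O/O.X] O move#2: (1,1):+1/XOX/XOO/O.X*, (2,1):+1/XOX/X.O/OOX
[XOX/XOO/O.X] end (terminal -1, X#3); searched .OX/X.O/O.X to 9

PV length from [.OX/X.O/O.X]: 2 plies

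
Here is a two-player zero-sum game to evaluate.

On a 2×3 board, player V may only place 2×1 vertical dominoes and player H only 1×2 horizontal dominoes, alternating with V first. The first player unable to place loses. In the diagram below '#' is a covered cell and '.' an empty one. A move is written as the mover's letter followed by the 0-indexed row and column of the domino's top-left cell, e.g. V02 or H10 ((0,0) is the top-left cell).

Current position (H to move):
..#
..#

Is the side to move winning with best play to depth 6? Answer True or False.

p1 H@[..#/..#]: H00[###/..#]+1* H10[..#/###]+1
p2 V@[###/..#] terminal -1; root [..#/..#] d6

H winning at [..#/..#]: True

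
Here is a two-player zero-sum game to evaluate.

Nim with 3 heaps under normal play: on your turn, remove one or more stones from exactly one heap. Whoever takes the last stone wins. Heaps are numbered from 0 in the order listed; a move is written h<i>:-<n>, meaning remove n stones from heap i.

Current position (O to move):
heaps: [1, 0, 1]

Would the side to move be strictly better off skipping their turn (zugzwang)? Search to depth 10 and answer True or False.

p1 O@[(1,0,1)]: h0:-1[(0,0,1)]-1* h2:-1[(1,0,0)]-1
p2 X@[(0,0,1)]: h2:-1[(0,0,0)]+1*
p3 O@[(0,0,0)] terminal -1; root [(1,0,1)] d10
if O skipped the turn, X would face:
~ p1 X@[(1,0,1)]: h0:-1[(0,0,1)]-1* h2:-1[(1,0,0)]-1
~ p2 O@[(0,0,1)]: h2:-1[(0,0,0)]+1*
~ p3 X@[(0,0,0)] terminal -1; root [(1,0,1)] d10
compare (O): move=-1 vs pass=+1

zugzwang((1,0,1), O) = True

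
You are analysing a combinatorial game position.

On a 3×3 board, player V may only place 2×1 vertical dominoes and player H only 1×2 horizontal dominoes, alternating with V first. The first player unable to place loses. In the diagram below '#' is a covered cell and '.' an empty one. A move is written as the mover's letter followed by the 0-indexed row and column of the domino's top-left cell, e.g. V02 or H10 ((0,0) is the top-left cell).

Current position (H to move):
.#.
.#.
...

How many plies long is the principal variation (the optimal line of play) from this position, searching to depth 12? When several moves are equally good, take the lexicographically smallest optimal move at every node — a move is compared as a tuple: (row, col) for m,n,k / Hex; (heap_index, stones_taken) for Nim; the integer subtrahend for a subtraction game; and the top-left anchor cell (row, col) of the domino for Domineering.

[.#./.#./...] H move#1: H20:-1/.#./.#./##.*, H21:-1/.#./.#./.##
[.#./.#./##.] V move#2: V00:+1/##./##./##.*, V02:+1/.##/.##/##., V12:+1/.#./.##/###
[##./##./##.] end (terminal -1, H#3); searched .#./.#./... to 12

PV length from [.#./.#./...]: 2 plies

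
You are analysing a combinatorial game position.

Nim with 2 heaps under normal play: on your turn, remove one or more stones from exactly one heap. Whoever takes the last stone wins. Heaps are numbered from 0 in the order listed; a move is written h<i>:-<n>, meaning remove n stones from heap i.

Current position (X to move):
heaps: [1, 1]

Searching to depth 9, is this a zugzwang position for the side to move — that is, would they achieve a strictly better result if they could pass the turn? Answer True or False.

[(1,1)] X move#1: h0:-1:-1/(0,1)*, h1:-1:-1/(1,0)
[(0,1)] O move#2: h1:-1:+1/(0,0)*
[(0,0)] end (terminal -1, X#3); searched (1,1) to 9
pass branch (O moves first from the same position):
  | [(1,1)] O move#1: h0:-1:-1/(0,1)*, h1:-1:-1/(1,0)
  | [(0,1)] X move#2: h1:-1:+1/(0,0)*
  | [(0,0)] end (terminal -1, O#3); searched (1,1) to 9
X moving scores -1; X passing scores +1

zugzwang((1,1), X) = True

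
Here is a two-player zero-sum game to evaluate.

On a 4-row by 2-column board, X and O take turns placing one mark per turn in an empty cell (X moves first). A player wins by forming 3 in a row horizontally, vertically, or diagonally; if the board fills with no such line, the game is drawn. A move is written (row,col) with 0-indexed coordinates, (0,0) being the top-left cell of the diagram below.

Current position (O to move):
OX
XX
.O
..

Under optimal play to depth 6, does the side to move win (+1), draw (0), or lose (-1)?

value(OX/XX/.O/.., O) = 0

ply 1, O at OX/XX/.O/.. | (2,0)=+0→OX/XX/OO/..*; (3,0)=+0→OX/XX/.O/O.; (3,1)=+0→OX/XX/.O/.O
ply 2, X at OX/XX/OO/.. | (3,0)=+0→OX/XX/OO/X.*; (3,1)=+0→OX/XX/OO/.X
ply 3, O at OX/XX/OO/X. | (3,1)=+0→OX/XX/OO/XO*
ply 4: OX/XX/OO/XO is terminal +0 (X); from OX/XX/.O/.. depth 6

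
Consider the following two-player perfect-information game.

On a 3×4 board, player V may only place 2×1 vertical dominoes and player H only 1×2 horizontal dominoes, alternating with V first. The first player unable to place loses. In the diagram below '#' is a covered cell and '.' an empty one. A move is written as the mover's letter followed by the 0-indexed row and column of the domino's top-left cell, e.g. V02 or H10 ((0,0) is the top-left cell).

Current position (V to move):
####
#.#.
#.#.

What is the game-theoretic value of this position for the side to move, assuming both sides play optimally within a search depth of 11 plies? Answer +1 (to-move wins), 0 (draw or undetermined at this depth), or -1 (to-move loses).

p1 V@[####/#.#./#.#.]: V11[####/###./###.]+1* V13[####/#.##/#.##]+1
p2 H@[####/###./###.] terminal -1; root [####/#.#./#.#.] d11

value(####/#.#./#.#., V) = +1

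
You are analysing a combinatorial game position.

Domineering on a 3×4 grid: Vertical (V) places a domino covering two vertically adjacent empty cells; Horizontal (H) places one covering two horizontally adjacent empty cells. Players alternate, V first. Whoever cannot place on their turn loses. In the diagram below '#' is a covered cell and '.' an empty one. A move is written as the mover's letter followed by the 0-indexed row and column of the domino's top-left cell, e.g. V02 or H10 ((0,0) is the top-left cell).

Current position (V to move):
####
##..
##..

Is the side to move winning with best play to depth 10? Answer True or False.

[####/##../##..] V move#1: V12:+1/####/###./###.*, V13:+1/####/##.#/##.#
[####/###./###.] end (terminal -1, H#2); searched ####/##../##.. to 10

V winning at [####/##../##..]: True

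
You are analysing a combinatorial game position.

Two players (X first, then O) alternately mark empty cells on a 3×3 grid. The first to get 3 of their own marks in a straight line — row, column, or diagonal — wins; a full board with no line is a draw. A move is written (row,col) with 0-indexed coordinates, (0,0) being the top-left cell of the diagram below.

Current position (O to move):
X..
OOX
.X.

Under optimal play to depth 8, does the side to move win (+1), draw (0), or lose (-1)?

p1 O@[X../OOX/.X.]: (0,1)[XO./OOX/.X.]-1 (0,2)[X.O/OOX/.X.]+0* (2,0)[X../OOX/OX.]-1 (2,2)[X../OOX/.XO]+0
p2 X@[X.O/OOX/.X.]: (0,1)[XXO/OOX/.X.]-1 (2,0)[X.O/OOX/XX.]+0* (2,2)[X.O/OOX/.XX]-1
p3 O@[X.O/OOX/XX.]: (0,1)[XOO/OOX/XX.]-1 (2,2)[X.O/OOX/XXO]+0*
p4 X@[X.O/OOX/XXO]: (0,1)[XXO/OOX/XXO]+0*
p5 O@[XXO/OOX/XXO] terminal +0; root [X../OOX/.X.] d8

value(X../OOX/.X., O) = 0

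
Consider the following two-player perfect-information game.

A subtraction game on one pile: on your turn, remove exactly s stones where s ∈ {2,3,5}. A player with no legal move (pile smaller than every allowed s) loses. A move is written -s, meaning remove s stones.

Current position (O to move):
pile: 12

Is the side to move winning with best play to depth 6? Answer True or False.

[12] O move#1: -2:-1/10, -3:-1/9, -5:+1/7*
[7] X move#2: -2:-1/5*, -3:-1/4, -5:-1/2
[5] O move#3: -2:-1/3, -3:-1/2, -5:+1/0*
[0] end (terminal -1, X#4); searched 12 to 6

O winning at [12]: True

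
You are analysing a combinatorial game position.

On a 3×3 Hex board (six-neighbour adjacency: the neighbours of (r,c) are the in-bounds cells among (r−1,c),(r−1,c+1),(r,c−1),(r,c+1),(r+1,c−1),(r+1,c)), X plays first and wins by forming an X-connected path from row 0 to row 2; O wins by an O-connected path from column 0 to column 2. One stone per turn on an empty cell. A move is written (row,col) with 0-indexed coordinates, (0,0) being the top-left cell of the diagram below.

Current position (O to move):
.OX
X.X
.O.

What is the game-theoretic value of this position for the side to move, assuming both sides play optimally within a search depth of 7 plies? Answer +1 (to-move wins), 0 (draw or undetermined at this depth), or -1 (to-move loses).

value(.OX/X.X/.O., O) = -1

[.OX/X.X/.O.] O move#1: (0,0):-1/OOX/X.X/.O.*, (1,1):-1/.OX/XOX/.O., (2,0):-1/.OX/X.X/OO., (2,2):-1/.OX/X.X/.OO
[OOX/X.X/.O.] X move#2: (1,1):+1/OOX/XXX/.O.*, (2,0):+1/OOX/X.X/XO., (2,2):+1/OOX/X.X/.OX
[OOX/XXX/.O.] O move#3: (2,0):-1/OOX/XXX/OO.*, (2,2):-1/OOX/XXX/.OO
[OOX/XXX/OO.] X move#4: (2,2):+1/OOX/XXX/OOX*
[OOX/XXX/OOX] end (terminal -1, O#5); searched .OX/X.X/.O. to 7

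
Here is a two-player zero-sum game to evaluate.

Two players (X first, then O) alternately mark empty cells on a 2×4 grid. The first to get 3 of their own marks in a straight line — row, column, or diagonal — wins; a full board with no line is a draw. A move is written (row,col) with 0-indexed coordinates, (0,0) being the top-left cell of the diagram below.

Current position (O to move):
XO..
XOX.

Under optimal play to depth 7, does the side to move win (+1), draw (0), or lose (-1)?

[XO../XOX.] O move#1: (0,2):+0/XOO./XOX.*, (0,3):+0/XO.O/XOX., (1,3):+0/XO../XOXO
[XOO./XOX.] X move#2: (0,3):+0/XOOX/XOX.*, (1,3):-1/XOO./XOXX
[XOOX/XOX.] O move#3: (1,3):+0/XOOX/XOXO*
[XOOX/XOXO] end (terminal +0, X#4); searched XO../XOX. to 7

value(XO../XOX., O) = 0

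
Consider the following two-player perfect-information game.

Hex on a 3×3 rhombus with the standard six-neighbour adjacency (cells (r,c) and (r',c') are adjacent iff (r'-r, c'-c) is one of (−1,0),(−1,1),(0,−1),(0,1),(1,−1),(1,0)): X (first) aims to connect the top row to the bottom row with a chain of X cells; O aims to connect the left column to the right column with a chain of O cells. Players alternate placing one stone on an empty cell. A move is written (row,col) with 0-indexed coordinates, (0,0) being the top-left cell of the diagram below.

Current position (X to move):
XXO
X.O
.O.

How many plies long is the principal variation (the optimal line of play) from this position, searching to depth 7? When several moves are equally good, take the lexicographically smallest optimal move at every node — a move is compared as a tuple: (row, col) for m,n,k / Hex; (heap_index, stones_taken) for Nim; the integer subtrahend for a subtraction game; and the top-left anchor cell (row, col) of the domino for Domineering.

PV length from [XXO/X.O/.O.]: 1 ply

p1 X@[XXO/X.O/.O.]: (1,1)[XXO/XXO/.O.]-1 (2,0)[XXO/X.O/XO.]+1* (2,2)[XXO/X.O/.OX]-1
p2 O@[XXO/X.O/XO.] terminal -1; root [XXO/X.O/.O.] d7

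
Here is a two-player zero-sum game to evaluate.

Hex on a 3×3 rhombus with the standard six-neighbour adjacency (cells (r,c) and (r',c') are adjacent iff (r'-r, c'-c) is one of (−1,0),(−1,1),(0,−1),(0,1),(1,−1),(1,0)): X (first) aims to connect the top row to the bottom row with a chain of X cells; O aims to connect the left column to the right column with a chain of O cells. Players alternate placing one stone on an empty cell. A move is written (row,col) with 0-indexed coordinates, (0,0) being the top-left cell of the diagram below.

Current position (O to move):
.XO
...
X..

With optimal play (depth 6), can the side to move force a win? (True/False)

ply 1, O at .XO/.../X.. | (0,0)=-1→OXO/.../X..*; (1,0)=-1→.XO/O../X..; (1,1)=-1→.XO/.O./X..; (1,2)=-1→.XO/..O/X..; (2,1)=-1→.XO/.../XO.; (2,2)=-1→.XO/.../X.O
ply 2, X at OXO/.../X.. | (1,0)=+1→OXO/X../X..*; (1,1)=+1→OXO/.X./X..; (1,2)=+1→OXO/..X/X..; (2,1)=+1→OXO/.../XX.; (2,2)=+1→OXO/.../X.X
ply 3: OXO/X../X.. is terminal -1 (O); from .XO/.../X.. depth 6

O winning at [.XO/.../X..]: False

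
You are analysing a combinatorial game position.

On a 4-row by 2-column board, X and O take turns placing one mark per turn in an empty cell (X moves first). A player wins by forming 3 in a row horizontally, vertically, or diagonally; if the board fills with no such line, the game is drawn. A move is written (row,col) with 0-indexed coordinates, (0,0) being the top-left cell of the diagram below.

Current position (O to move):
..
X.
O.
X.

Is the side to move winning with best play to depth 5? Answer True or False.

p1 O@[../X./O./X.]: (0,0)[O./X./O./X.]+0* (0,1)[.O/X./O./X.]+0 (1,1)[../XO/O./X.]+0 (2,1)[../X./OO/X.]+0 (3,1)[../X./O./XO]+0
p2 X@[O./X./O./X.]: (0,1)[OX/X./O./X.]+0* (1,1)[O./XX/O./X.]+0 (2,1)[O./X./OX/X.]+0 (3,1)[O./X./O./XX]+0
p3 O@[OX/X./O./X.]: (1,1)[OX/XO/O./X.]+0* (2,1)[OX/X./OO/X.]+0 (3,1)[OX/X./O./XO]+0
p4 X@[OX/XO/O./X.]: (2,1)[OX/XO/OX/X.]+0* (3,1)[OX/XO/O./XX]+0
p5 O@[OX/XO/OX/X.]: (3,1)[OX/XO/OX/XO]+0*
p6 X@[OX/XO/OX/XO] terminal +0; root [../X./O./X.] d5

O winning at [../X./O./X.]: False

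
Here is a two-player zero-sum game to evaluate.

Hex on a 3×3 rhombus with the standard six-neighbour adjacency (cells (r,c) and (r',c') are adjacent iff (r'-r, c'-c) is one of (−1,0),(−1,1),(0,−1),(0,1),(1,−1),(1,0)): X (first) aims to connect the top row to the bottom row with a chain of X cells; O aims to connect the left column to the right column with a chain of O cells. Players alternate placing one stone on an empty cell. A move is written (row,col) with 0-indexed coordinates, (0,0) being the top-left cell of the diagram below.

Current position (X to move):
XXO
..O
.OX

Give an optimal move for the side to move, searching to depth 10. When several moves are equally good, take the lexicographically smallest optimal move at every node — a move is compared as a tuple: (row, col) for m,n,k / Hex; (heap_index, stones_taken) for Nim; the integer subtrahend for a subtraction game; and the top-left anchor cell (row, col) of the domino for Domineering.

X's best at [XXO/..O/.OX]: (2,0)

ply 1, X at XXO/..O/.OX | (1,0)=-1→XXO/X.O/.OX; (1,1)=-1→XXO/.XO/.OX; (2,0)=+1→XXO/..O/XOX*
ply 2, O at XXO/..O/XOX | (1,0)=-1→XXO/O.O/XOX*; (1,1)=-1→XXO/.OO/XOX
ply 3, X at XXO/O.O/XOX | (1,1)=+1→XXO/OXO/XOX*
ply 4: XXO/OXO/XOX is terminal -1 (O); from XXO/..O/.OX depth 10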